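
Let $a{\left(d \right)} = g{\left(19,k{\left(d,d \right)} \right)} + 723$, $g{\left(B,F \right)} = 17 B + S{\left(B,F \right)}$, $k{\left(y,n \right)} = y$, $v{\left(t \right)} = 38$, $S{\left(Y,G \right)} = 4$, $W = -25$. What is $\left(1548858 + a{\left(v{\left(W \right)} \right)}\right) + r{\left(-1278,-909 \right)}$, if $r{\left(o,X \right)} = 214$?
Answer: $1550122$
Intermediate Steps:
$g{\left(B,F \right)} = 4 + 17 B$ ($g{\left(B,F \right)} = 17 B + 4 = 4 + 17 B$)
$a{\left(d \right)} = 1050$ ($a{\left(d \right)} = \left(4 + 17 \cdot 19\right) + 723 = \left(4 + 323\right) + 723 = 327 + 723 = 1050$)
$\left(1548858 + a{\left(v{\left(W \right)} \right)}\right) + r{\left(-1278,-909 \right)} = \left(1548858 + 1050\right) + 214 = 1549908 + 214 = 1550122$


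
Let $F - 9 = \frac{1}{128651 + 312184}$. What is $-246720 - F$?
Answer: $- \frac{108766778716}{440835} \approx -2.4673 \cdot 10^{5}$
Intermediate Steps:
$F = \frac{3967516}{440835}$ ($F = 9 + \frac{1}{128651 + 312184} = 9 + \frac{1}{440835} = \frac{3967516}{440835} \approx 9.0$)
$-246720 - F = -246720 - \frac{3967516}{440835} = - \frac{108766778716}{440835}$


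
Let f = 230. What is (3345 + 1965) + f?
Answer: 5540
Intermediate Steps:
(3345 + 1965) + f = (3345 + 1965) + 230 = 5310 + 230 = 5540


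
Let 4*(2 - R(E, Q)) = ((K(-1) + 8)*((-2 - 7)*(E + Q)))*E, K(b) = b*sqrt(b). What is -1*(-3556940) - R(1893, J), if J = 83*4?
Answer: -72257712 + 37907325*I/4 ≈ -7.2258e+7 + 9.4768e+6*I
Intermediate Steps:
J = 332
K(b) = b**(3/2)
R(E, Q) = 2 - E*(8 - I)*(-9*E - 9*Q)/4 (R(E, Q) = 2 - ((-1)**(3/2) + 8)*((-2 - 7)*(E + Q))*E/4 = 2 - (-I + 8)*(-9*(E + Q))*E/4 = 2 - (8 - I)*(-9*E - 9*Q)*E/4 = 2 - E*(8 - I)*(-9*E - 9*Q)/4)
-1*(-3556940) - R(1893, J) = -1*(-3556940) - (2 + (9/4)*1893**2*(8 - I) + (9/4)*1893*332*(8 - I)) = 3556940 - (2 + (9/4)*3583449*(8 - I) + (11312568 - 1414071*I)) = 3556940 - (2 + (64502082 - 32251041*I/4) + (11312568 - 1414071*I)) = 3556940 - (75814652 - 37907325*I/4) = 3556940 + (-75814652 + 37907325*I/4) = -72257712 + 37907325*I/4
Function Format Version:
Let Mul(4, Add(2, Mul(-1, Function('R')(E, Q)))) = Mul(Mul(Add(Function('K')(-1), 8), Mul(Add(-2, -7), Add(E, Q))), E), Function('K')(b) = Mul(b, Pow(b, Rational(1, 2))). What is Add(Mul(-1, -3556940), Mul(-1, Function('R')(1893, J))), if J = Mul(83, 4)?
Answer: Add(-72257712, Mul(Rational(37907325, 4), I)) ≈ Add(-7.2258e+7, Mul(9.4768e+6, I))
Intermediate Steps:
J = 332
Function('K')(b) = Pow(b, Rational(3, 2))
Function('R')(E, Q) = Add(2, Mul(Rational(-1, 4), E, Add(8, Mul(-1, I)), Add(Mul(-9, E), Mul(-9, Q)))) (Function('R')(E, Q) = Add(2, Mul(Rational(-1, 4), Mul(Mul(Add(Pow(-1, Rational(3, 2)), 8), Mul(Add(-2, -7), Add(E, Q))), E))) = Add(2, Mul(Rational(-1, 4), Mul(Mul(Add(Mul(-1, I), 8), Mul(-9, Add(E, Q))), E))) = Add(2, Mul(Rational(-1, 4), Mul(Mul(Add(8, Mul(-1, I)), Add(Mul(-9, E), Mul(-9, Q))), E))) = Add(2, Mul(Rational(-1, 4), Mul(E, Add(8, Mul(-1, I)), Add(Mul(-9, E), Mul(-9, Q))))) = Add(2, Mul(Rational(-1, 4), E, Add(8, Mul(-1, I)), Add(Mul(-9, E), Mul(-9, Q)))))
Add(Mul(-1, -3556940), Mul(-1, Function('R')(1893, J))) = Add(Mul(-1, -3556940), Mul(-1, Add(2, Mul(Rational(9, 4), Pow(1893, 2), Add(8, Mul(-1, I))), Mul(Rational(9, 4), 1893, 332, Add(8, Mul(-1, I)))))) = Add(3556940, Mul(-1, Add(2, Mul(Rational(9, 4), 3583449, Add(8, Mul(-1, I))), Add(11312568, Mul(-1414071, I))))) = Add(3556940, Mul(-1, Add(2, Add(64502082, Mul(Rational(-32251041, 4), I)), Add(11312568, Mul(-1414071, I))))) = Add(3556940, Mul(-1, Add(75814652, Mul(Rational(-37907325, 4), I)))) = Add(3556940, Add(-75814652, Mul(Rational(37907325, 4), I))) = Add(-72257712, Mul(Rational(37907325, 4), I))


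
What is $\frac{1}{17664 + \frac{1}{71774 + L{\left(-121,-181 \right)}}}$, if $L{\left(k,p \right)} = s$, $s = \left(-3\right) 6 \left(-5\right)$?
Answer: $\frac{71864}{1269405697} \approx 5.6612 \cdot 10^{-5}$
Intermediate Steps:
$s = 90$ ($s = \left(-18\right) \left(-5\right) = 90$)
$L{\left(k,p \right)} = 90$
$\frac{1}{17664 + \frac{1}{71774 + L{\left(-121,-181 \right)}}} = \frac{1}{17664 + \frac{1}{71774 + 90}} = \frac{1}{17664 + \frac{1}{71864}} = \frac{1}{\frac{1269405697}{71864}} = \frac{71864}{1269405697}$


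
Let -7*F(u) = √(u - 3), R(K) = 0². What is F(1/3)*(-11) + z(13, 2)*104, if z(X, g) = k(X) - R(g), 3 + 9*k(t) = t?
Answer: 1040/9 + 22*I*√6/21 ≈ 115.56 + 2.5661*I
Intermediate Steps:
R(K) = 0
k(t) = -⅓ + t/9
F(u) = -√(-3 + u)/7 (F(u) = -√(u - 3)/7 = -√(-3 + u)/7)
z(X, g) = -⅓ + X/9 (z(X, g) = (-⅓ + X/9) - 1*0 = (-⅓ + X/9) + 0 = -⅓ + X/9)
F(1/3)*(-11) + z(13, 2)*104 = -√(-3 + 1/3)/7*(-11) + (-⅓ + (⅑)*13)*104 = -√(-3 + 1*(⅓))/7*(-11) + (-⅓ + 13/9)*104 = -√(-3 + ⅓)/7*(-11) + (10/9)*104 = -2*I*√6/21*(-11) + 1040/9 = 22*I*√6/21 + 1040/9 = 1040/9 + 22*I*√6/21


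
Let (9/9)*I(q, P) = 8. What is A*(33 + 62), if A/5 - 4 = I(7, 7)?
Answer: 5700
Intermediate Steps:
I(q, P) = 8
A = 60 (A = 20 + 5*8 = 20 + 40 = 60)
A*(33 + 62) = 60*(33 + 62) = 60*95 = 5700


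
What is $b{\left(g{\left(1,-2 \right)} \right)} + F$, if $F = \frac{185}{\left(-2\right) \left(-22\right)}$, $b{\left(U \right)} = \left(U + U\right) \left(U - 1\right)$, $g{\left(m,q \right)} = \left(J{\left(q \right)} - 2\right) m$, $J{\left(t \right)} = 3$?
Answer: $\frac{185}{44} \approx 4.2045$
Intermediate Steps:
$g{\left(m,q \right)} = m$ ($g{\left(m,q \right)} = \left(3 - 2\right) m = 1 m = m$)
$b{\left(U \right)} = 2 U \left(-1 + U\right)$
$F = \frac{185}{44} \approx 4.2045$
$b{\left(g{\left(1,-2 \right)} \right)} + F = 2 \cdot 1 \left(-1 + 1\right) + \frac{185}{44} = 2 \cdot 1 \cdot 0 + \frac{185}{44} = 0 + \frac{185}{44} = \frac{185}{44}$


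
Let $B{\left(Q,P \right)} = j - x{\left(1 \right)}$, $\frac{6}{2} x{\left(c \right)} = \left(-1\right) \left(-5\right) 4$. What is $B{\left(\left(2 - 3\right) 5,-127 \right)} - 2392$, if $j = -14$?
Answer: $- \frac{7238}{3} \approx -2412.7$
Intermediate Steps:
$x{\left(c \right)} = \frac{20}{3}$ ($x{\left(c \right)} = \frac{\left(-1\right) \left(-5\right) 4}{3} = \frac{5 \cdot 4}{3} = \frac{1}{3} \cdot 20 = \frac{20}{3}$)
$B{\left(Q,P \right)} = - \frac{62}{3}$ ($B{\left(Q,P \right)} = -14 - \frac{20}{3} = - \frac{62}{3}$)
$B{\left(\left(2 - 3\right) 5,-127 \right)} - 2392 = - \frac{62}{3} - 2392 = - \frac{7238}{3}$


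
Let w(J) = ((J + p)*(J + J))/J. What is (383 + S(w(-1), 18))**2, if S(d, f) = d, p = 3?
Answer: 149769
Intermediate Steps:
w(J) = 6 + 2*J (w(J) = ((J + 3)*(J + J))/J = ((3 + J)*(2*J))/J = (2*J*(3 + J))/J = 6 + 2*J)
(383 + S(w(-1), 18))**2 = (383 + (6 + 2*(-1)))**2 = (383 + (6 - 2))**2 = (383 + 4)**2 = 387**2 = 149769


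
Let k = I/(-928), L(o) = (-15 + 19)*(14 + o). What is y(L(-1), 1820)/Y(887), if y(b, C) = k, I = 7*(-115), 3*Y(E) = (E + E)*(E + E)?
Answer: 2415/2920486528 ≈ 8.2692e-7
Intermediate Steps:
Y(E) = 4*E**2/3 (Y(E) = ((E + E)*(E + E))/3 = ((2*E)*(2*E))/3 = (4*E**2)/3 = 4*E**2/3)
I = -805
L(o) = 56 + 4*o (L(o) = 4*(14 + o) = 56 + 4*o)
k = 805/928 (k = -805/(-928) = -805*(-1/928) = 805/928 ≈ 0.86746)
y(b, C) = 805/928
y(L(-1), 1820)/Y(887) = 805/(928*(((4/3)*887**2))) = 805/(928*(((4/3)*786769))) = 805/(928*(3147076/3)) = (805/928)*(3/3147076) = 2415/2920486528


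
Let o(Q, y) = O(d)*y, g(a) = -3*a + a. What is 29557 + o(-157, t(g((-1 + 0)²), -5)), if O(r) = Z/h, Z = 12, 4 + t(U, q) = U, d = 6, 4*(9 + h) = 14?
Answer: 325271/11 ≈ 29570.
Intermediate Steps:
h = -11/2 (h = -9 + (¼)*14 = -9 + 7/2 = -11/2 ≈ -5.5000)
g(a) = -2*a
t(U, q) = -4 + U
O(r) = -24/11 (O(r) = 12/(-11/2) = 12*(-2/11) = -24/11)
o(Q, y) = -24*y/11
29557 + o(-157, t(g((-1 + 0)²), -5)) = 29557 - 24*(-4 - 2*(-1 + 0)²)/11 = 29557 - 24*(-4 - 2*(-1)²)/11 = 29557 - 24*(-4 - 2*1)/11 = 29557 - 24*(-4 - 2)/11 = 29557 - 24/11*(-6) = 29557 + 144/11 = 325271/11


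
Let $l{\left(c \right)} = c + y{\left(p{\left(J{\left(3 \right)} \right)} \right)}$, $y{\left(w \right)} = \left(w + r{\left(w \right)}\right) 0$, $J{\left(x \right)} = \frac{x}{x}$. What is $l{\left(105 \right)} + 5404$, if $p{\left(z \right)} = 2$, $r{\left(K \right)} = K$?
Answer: $5509$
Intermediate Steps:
$J{\left(x \right)} = 1$
$y{\left(w \right)} = 0$ ($y{\left(w \right)} = \left(w + w\right) 0 = 2 w 0 = 0$)
$l{\left(c \right)} = c$ ($l{\left(c \right)} = c + 0 = c$)
$l{\left(105 \right)} + 5404 = 105 + 5404 = 5509$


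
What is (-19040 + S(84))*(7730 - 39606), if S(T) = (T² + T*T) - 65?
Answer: 159156868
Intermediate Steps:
S(T) = -65 + 2*T² (S(T) = (T² + T²) - 65 = 2*T² - 65 = -65 + 2*T²)
(-19040 + S(84))*(7730 - 39606) = (-19040 + (-65 + 2*84²))*(7730 - 39606) = (-19040 + (-65 + 2*7056))*(-31876) = (-19040 + (-65 + 14112))*(-31876) = (-19040 + 14047)*(-31876) = -4993*(-31876) = 159156868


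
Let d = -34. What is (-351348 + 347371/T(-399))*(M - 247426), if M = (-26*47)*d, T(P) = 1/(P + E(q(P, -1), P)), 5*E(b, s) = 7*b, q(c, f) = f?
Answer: 143536799687196/5 ≈ 2.8707e+13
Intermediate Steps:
E(b, s) = 7*b/5 (E(b, s) = (7*b)/5 = 7*b/5)
T(P) = 1/(-7/5 + P) (T(P) = 1/(P + (7/5)*(-1)) = 1/(P - 7/5) = 1/(-7/5 + P))
M = 41548 (M = -26*47*(-34) = -1222*(-34) = 41548)
(-351348 + 347371/T(-399))*(M - 247426) = (-351348 + 347371/((5/(-7 + 5*(-399)))))*(41548 - 247426) = (-351348 + 347371/((5/(-7 - 1995))))*(-205878) = (-351348 + 347371/((5/(-2002))))*(-205878) = (-351348 + 347371/((5*(-1/2002))))*(-205878) = (-351348 + 347371/(-5/2002))*(-205878) = (-351348 + 347371*(-2002/5))*(-205878) = (-351348 - 695436742/5)*(-205878) = -697193482/5*(-205878) = 143536799687196/5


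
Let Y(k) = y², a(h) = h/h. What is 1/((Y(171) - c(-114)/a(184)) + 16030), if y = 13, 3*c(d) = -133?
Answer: 3/48730 ≈ 6.1564e-5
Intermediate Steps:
c(d) = -133/3 (c(d) = (⅓)*(-133) = -133/3)
a(h) = 1
Y(k) = 169 (Y(k) = 13² = 169)
1/((Y(171) - c(-114)/a(184)) + 16030) = 1/((169 - (-133)/(3*1)) + 16030) = 1/((169 - (-133)/3) + 16030) = 1/((169 - 1*(-133/3)) + 16030) = 1/((169 + 133/3) + 16030) = 1/(640/3 + 16030) = 1/(48730/3) = 3/48730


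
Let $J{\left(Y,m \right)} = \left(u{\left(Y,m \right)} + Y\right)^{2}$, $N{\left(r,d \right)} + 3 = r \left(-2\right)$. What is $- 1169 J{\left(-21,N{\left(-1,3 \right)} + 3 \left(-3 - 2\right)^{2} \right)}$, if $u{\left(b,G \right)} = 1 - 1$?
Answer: $-515529$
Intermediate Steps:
$u{\left(b,G \right)} = 0$ ($u{\left(b,G \right)} = 1 - 1 = 0$)
$N{\left(r,d \right)} = -3 - 2 r$ ($N{\left(r,d \right)} = -3 + r \left(-2\right) = -3 - 2 r$)
$J{\left(Y,m \right)} = Y^{2}$ ($J{\left(Y,m \right)} = \left(0 + Y\right)^{2} = Y^{2}$)
$- 1169 J{\left(-21,N{\left(-1,3 \right)} + 3 \left(-3 - 2\right)^{2} \right)} = - 1169 \left(-21\right)^{2} = \left(-1169\right) 441 = -515529$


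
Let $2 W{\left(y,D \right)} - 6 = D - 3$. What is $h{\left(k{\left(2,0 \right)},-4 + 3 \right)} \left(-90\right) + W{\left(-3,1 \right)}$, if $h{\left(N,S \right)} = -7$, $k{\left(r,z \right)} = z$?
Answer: $632$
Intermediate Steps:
$W{\left(y,D \right)} = \frac{3}{2} + \frac{D}{2}$ ($W{\left(y,D \right)} = 3 + \frac{D - 3}{2} = 3 + \frac{-3 + D}{2} = 3 + \left(- \frac{3}{2} + \frac{D}{2}\right) = \frac{3}{2} + \frac{D}{2}$)
$h{\left(k{\left(2,0 \right)},-4 + 3 \right)} \left(-90\right) + W{\left(-3,1 \right)} = \left(-7\right) \left(-90\right) + \left(\frac{3}{2} + \frac{1}{2} \cdot 1\right) = 630 + \left(\frac{3}{2} + \frac{1}{2}\right) = 630 + 2 = 632$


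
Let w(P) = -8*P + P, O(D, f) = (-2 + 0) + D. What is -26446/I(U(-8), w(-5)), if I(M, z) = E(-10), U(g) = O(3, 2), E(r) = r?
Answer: 13223/5 ≈ 2644.6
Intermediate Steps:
O(D, f) = -2 + D
w(P) = -7*P
U(g) = 1 (U(g) = -2 + 3 = 1)
I(M, z) = -10
-26446/I(U(-8), w(-5)) = -26446/(-10) = -26446*(-1/10) = 13223/5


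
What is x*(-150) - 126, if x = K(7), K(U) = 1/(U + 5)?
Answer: -277/2 ≈ -138.50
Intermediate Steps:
K(U) = 1/(5 + U)
x = 1/12 (x = 1/(5 + 7) = 1/12 ≈ 0.083333)
x*(-150) - 126 = (1/12)*(-150) - 126 = -25/2 - 126 = -277/2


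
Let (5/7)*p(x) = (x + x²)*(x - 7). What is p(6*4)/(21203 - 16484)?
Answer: 4760/1573 ≈ 3.0261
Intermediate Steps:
p(x) = 7*(-7 + x)*(x + x²)/5 (p(x) = 7*((x + x²)*(x - 7))/5 = 7*((x + x²)*(-7 + x))/5 = 7*((-7 + x)*(x + x²))/5 = 7*(-7 + x)*(x + x²)/5)
p(6*4)/(21203 - 16484) = (7*(6*4)*(-7 + (6*4)² - 36*4)/5)/(21203 - 16484) = ((7/5)*24*(-7 + 24² - 6*24))/4719 = ((7/5)*24*(-7 + 576 - 144))/4719 = ((7/5)*24*425)/4719 = (1/4719)*14280 = 4760/1573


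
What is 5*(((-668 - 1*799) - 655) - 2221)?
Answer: -21715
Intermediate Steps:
5*(((-668 - 1*799) - 655) - 2221) = 5*(((-668 - 799) - 655) - 2221) = 5*((-1467 - 655) - 2221) = 5*(-2122 - 2221) = 5*(-4343) = -21715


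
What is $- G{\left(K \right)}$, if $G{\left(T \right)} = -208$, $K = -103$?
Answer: $208$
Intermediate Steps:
$- G{\left(K \right)} = \left(-1\right) \left(-208\right) = 208$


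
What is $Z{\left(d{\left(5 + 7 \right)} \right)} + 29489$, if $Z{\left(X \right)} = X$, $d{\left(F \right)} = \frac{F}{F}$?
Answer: $29490$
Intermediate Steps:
$d{\left(F \right)} = 1$
$Z{\left(d{\left(5 + 7 \right)} \right)} + 29489 = 1 + 29489 = 29490$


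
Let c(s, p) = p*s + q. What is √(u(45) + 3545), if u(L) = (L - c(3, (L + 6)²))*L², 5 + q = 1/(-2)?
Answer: I*√62781070/2 ≈ 3961.7*I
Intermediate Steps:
q = -11/2 (q = -5 + 1/(-2) = -5 + 1*(-½) = -5 - ½ = -11/2 ≈ -5.5000)
c(s, p) = -11/2 + p*s (c(s, p) = p*s - 11/2 = -11/2 + p*s)
u(L) = L²*(11/2 + L - 3*(6 + L)²) (u(L) = (L - (-11/2 + (L + 6)²*3))*L² = (L - (-11/2 + (6 + L)²*3))*L² = (L - (-11/2 + 3*(6 + L)²))*L² = (L + (11/2 - 3*(6 + L)²))*L² = (11/2 + L - 3*(6 + L)²)*L² = L²*(11/2 + L - 3*(6 + L)²))
√(u(45) + 3545) = √(45²*(11/2 + 45 - 3*(6 + 45)²) + 3545) = √(2025*(11/2 + 45 - 3*51²) + 3545) = √(2025*(11/2 + 45 - 3*2601) + 3545) = √(2025*(11/2 + 45 - 7803) + 3545) = √(2025*(-15505/2) + 3545) = √(-31397625/2 + 3545) = √(-31390535/2) = I*√62781070/2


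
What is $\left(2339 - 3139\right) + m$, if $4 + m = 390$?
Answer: $-414$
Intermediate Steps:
$m = 386$ ($m = -4 + 390 = 386$)
$\left(2339 - 3139\right) + m = \left(2339 - 3139\right) + 386 = -800 + 386 = -414$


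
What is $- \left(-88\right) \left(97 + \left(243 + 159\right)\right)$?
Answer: $43912$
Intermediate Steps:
$- \left(-88\right) \left(97 + \left(243 + 159\right)\right) = - \left(-88\right) \left(97 + 402\right) = - \left(-88\right) 499 = \left(-1\right) \left(-43912\right) = 43912$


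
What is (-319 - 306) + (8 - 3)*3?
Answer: -610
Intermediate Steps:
(-319 - 306) + (8 - 3)*3 = -625 + 5*3 = -625 + 15 = -610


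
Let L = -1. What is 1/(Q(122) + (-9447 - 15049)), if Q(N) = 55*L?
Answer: -1/24551 ≈ -4.0732e-5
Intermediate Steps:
Q(N) = -55 (Q(N) = 55*(-1) = -55)
1/(Q(122) + (-9447 - 15049)) = 1/(-55 + (-9447 - 15049)) = 1/(-55 - 24496) = 1/(-24551) = -1/24551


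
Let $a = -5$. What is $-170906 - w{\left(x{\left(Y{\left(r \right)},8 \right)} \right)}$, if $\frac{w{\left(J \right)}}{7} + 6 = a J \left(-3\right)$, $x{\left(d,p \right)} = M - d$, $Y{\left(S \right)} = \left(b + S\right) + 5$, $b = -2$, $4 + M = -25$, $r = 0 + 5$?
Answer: $-166979$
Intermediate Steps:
$r = 5$
$M = -29$ ($M = -4 - 25 = -29$)
$Y{\left(S \right)} = 3 + S$ ($Y{\left(S \right)} = \left(-2 + S\right) + 5 = 3 + S$)
$x{\left(d,p \right)} = -29 - d$
$w{\left(J \right)} = -42 + 105 J$ ($w{\left(J \right)} = -42 + 7 - 5 J \left(-3\right) = -42 + 7 \cdot 15 J = -42 + 105 J$)
$-170906 - w{\left(x{\left(Y{\left(r \right)},8 \right)} \right)} = -170906 - \left(-42 + 105 \left(-29 - \left(3 + 5\right)\right)\right) = -170906 - \left(-42 + 105 \left(-29 - 8\right)\right) = -170906 - \left(-42 + 105 \left(-37\right)\right) = -170906 - \left(-42 - 3885\right) = -170906 - -3927 = -170906 + 3927 = -166979$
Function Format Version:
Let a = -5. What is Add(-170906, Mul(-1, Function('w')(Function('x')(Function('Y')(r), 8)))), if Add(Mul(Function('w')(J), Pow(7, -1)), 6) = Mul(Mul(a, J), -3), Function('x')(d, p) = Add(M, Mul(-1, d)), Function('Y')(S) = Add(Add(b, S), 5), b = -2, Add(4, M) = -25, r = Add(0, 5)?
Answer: -166979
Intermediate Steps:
r = 5
M = -29 (M = Add(-4, -25) = -29)
Function('Y')(S) = Add(3, S) (Function('Y')(S) = Add(Add(-2, S), 5) = Add(3, S))
Function('x')(d, p) = Add(-29, Mul(-1, d))
Function('w')(J) = Add(-42, Mul(105, J)) (Function('w')(J) = Add(-42, Mul(7, Mul(Mul(-5, J), -3))) = Add(-42, Mul(7, Mul(15, J))) = Add(-42, Mul(105, J)))
Add(-170906, Mul(-1, Function('w')(Function('x')(Function('Y')(r), 8)))) = Add(-170906, Mul(-1, Add(-42, Mul(105, Add(-29, Mul(-1, Add(3, 5))))))) = Add(-170906, Mul(-1, Add(-42, Mul(105, Add(-29, Mul(-1, 8)))))) = Add(-170906, Mul(-1, Add(-42, Mul(105, Add(-29, -8))))) = Add(-170906, Mul(-1, Add(-42, Mul(105, -37)))) = Add(-170906, Mul(-1, Add(-42, -3885))) = Add(-170906, Mul(-1, -3927)) = Add(-170906, 3927) = -166979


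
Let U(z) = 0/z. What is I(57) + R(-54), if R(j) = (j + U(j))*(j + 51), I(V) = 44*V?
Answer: 2670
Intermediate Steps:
U(z) = 0
R(j) = j*(51 + j) (R(j) = (j + 0)*(j + 51) = j*(51 + j))
I(57) + R(-54) = 44*57 - 54*(51 - 54) = 2508 - 54*(-3) = 2508 + 162 = 2670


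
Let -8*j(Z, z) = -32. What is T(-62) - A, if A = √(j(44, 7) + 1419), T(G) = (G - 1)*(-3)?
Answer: 189 - √1423 ≈ 151.28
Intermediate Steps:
T(G) = 3 - 3*G (T(G) = (-1 + G)*(-3) = 3 - 3*G)
j(Z, z) = 4 (j(Z, z) = -⅛*(-32) = 4)
A = √1423 (A = √(4 + 1419) = √1423 ≈ 37.723)
T(-62) - A = (3 - 3*(-62)) - √1423 = (3 + 186) - √1423 = 189 - √1423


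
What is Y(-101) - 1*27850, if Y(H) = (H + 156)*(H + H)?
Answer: -38960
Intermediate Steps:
Y(H) = 2*H*(156 + H) (Y(H) = (156 + H)*(2*H) = 2*H*(156 + H))
Y(-101) - 1*27850 = 2*(-101)*(156 - 101) - 1*27850 = 2*(-101)*55 - 27850 = -11110 - 27850 = -38960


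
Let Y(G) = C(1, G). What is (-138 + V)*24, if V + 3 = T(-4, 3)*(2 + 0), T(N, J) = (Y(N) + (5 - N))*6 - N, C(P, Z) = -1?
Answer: -888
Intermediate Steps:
Y(G) = -1
T(N, J) = 24 - 7*N (T(N, J) = (-1 + (5 - N))*6 - N = (4 - N)*6 - N = (24 - 6*N) - N = 24 - 7*N)
V = 101 (V = -3 + (24 - 7*(-4))*(2 + 0) = -3 + (24 + 28)*2 = -3 + 52*2 = -3 + 104 = 101)
(-138 + V)*24 = (-138 + 101)*24 = -37*24 = -888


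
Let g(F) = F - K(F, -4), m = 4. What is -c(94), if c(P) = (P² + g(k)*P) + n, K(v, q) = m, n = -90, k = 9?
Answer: -9216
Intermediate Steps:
K(v, q) = 4
g(F) = -4 + F (g(F) = F - 1*4 = F - 4 = -4 + F)
c(P) = -90 + P² + 5*P (c(P) = (P² + (-4 + 9)*P) - 90 = (P² + 5*P) - 90 = -90 + P² + 5*P)
-c(94) = -(-90 + 94² + 5*94) = -(-90 + 8836 + 470) = -1*9216 = -9216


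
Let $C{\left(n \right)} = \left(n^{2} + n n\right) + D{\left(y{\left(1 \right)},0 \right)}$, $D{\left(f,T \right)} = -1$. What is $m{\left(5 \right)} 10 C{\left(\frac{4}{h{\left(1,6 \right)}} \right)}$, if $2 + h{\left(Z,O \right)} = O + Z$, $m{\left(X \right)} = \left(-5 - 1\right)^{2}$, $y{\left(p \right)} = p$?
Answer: $\frac{504}{5} \approx 100.8$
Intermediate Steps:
$m{\left(X \right)} = 36$ ($m{\left(X \right)} = \left(-6\right)^{2} = 36$)
$h{\left(Z,O \right)} = -2 + O + Z$ ($h{\left(Z,O \right)} = -2 + \left(O + Z\right) = -2 + O + Z$)
$C{\left(n \right)} = -1 + 2 n^{2}$ ($C{\left(n \right)} = \left(n^{2} + n n\right) - 1 = \left(n^{2} + n^{2}\right) - 1 = 2 n^{2} - 1 = -1 + 2 n^{2}$)
$m{\left(5 \right)} 10 C{\left(\frac{4}{h{\left(1,6 \right)}} \right)} = 36 \cdot 10 \left(-1 + 2 \left(\frac{4}{-2 + 6 + 1}\right)^{2}\right) = 360 \left(-1 + 2 \left(\frac{4}{5}\right)^{2}\right) = 360 \left(-1 + 2 \cdot \frac{16}{25}\right) = 360 \left(-1 + \frac{32}{25}\right) = 360 \cdot \frac{7}{25} = \frac{504}{5}$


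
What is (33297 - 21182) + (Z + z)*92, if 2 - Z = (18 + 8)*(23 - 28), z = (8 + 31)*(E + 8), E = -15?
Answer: -857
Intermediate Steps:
z = -273 (z = (8 + 31)*(-15 + 8) = 39*(-7) = -273)
Z = 132 (Z = 2 - (18 + 8)*(23 - 28) = 2 - 26*(-5) = 2 - 1*(-130) = 2 + 130 = 132)
(33297 - 21182) + (Z + z)*92 = (33297 - 21182) + (132 - 273)*92 = 12115 - 141*92 = 12115 - 12972 = -857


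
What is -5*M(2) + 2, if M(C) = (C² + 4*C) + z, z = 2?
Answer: -68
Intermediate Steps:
M(C) = 2 + C² + 4*C (M(C) = (C² + 4*C) + 2 = 2 + C² + 4*C)
-5*M(2) + 2 = -5*(2 + 2² + 4*2) + 2 = -5*(2 + 4 + 8) + 2 = -5*14 + 2 = -70 + 2 = -68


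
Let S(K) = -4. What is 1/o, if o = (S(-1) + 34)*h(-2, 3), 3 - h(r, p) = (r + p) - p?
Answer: 1/150 ≈ 0.0066667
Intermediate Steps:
h(r, p) = 3 - r (h(r, p) = 3 - ((r + p) - p) = 3 - ((p + r) - p) = 3 - r)
o = 150 (o = (-4 + 34)*(3 - 1*(-2)) = 30*(3 + 2) = 30*5 = 150)
1/o = 1/150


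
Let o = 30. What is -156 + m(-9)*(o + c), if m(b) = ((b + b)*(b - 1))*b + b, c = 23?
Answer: -86493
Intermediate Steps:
m(b) = b + 2*b²*(-1 + b) (m(b) = ((2*b)*(-1 + b))*b + b = (2*b*(-1 + b))*b + b = 2*b²*(-1 + b) + b = b + 2*b²*(-1 + b))
-156 + m(-9)*(o + c) = -156 + (-9*(1 - 2*(-9) + 2*(-9)²))*(30 + 23) = -156 - 9*(1 + 18 + 2*81)*53 = -156 - 9*(1 + 18 + 162)*53 = -156 - 9*181*53 = -156 - 1629*53 = -156 - 86337 = -86493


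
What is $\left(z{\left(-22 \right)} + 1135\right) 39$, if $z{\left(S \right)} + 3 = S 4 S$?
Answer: $119652$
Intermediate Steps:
$z{\left(S \right)} = -3 + 4 S^{2}$ ($z{\left(S \right)} = -3 + S 4 S = -3 + 4 S^{2}$)
$\left(z{\left(-22 \right)} + 1135\right) 39 = \left(\left(-3 + 4 \left(-22\right)^{2}\right) + 1135\right) 39 = \left(\left(-3 + 4 \cdot 484\right) + 1135\right) 39 = \left(\left(-3 + 1936\right) + 1135\right) 39 = \left(1933 + 1135\right) 39 = 3068 \cdot 39 = 119652$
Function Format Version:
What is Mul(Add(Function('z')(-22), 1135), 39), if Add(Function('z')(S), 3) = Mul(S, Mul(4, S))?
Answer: 119652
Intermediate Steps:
Function('z')(S) = Add(-3, Mul(4, Pow(S, 2))) (Function('z')(S) = Add(-3, Mul(S, Mul(4, S))) = Add(-3, Mul(4, Pow(S, 2))))
Mul(Add(Function('z')(-22), 1135), 39) = Mul(Add(Add(-3, Mul(4, Pow(-22, 2))), 1135), 39) = Mul(Add(Add(-3, Mul(4, 484)), 1135), 39) = Mul(Add(Add(-3, 1936), 1135), 39) = Mul(Add(1933, 1135), 39) = Mul(3068, 39) = 119652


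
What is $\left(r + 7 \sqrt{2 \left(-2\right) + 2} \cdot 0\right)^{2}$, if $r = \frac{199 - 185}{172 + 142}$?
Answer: $\frac{49}{24649} \approx 0.0019879$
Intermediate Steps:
$r = \frac{7}{157}$ ($r = \frac{14}{314} = 14 \cdot \frac{1}{314} = \frac{7}{157} \approx 0.044586$)
$\left(r + 7 \sqrt{2 \left(-2\right) + 2} \cdot 0\right)^{2} = \left(\frac{7}{157} + 7 \sqrt{2 \left(-2\right) + 2} \cdot 0\right)^{2} = \left(\frac{7}{157} + 7 \sqrt{-4 + 2} \cdot 0\right)^{2} = \left(\frac{7}{157} + 7 \sqrt{-2} \cdot 0\right)^{2} = \left(\frac{7}{157} + 7 i \sqrt{2} \cdot 0\right)^{2} = \left(\frac{7}{157} + 0\right)^{2} = \left(\frac{7}{157}\right)^{2} = \frac{49}{24649}$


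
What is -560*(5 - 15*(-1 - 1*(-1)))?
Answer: -2800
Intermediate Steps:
-560*(5 - 15*(-1 - 1*(-1))) = -560*(5 - 15*(-1 + 1)) = -560*(5 - 15*0) = -560*(5 + 0) = -560*5 = -2800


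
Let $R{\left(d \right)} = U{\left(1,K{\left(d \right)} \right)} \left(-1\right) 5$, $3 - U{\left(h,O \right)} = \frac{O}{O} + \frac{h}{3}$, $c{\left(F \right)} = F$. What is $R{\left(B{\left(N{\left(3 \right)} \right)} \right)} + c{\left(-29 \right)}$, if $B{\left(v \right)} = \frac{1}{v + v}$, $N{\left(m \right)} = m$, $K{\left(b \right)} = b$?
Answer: $- \frac{112}{3} \approx -37.333$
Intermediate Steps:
$B{\left(v \right)} = \frac{1}{2 v}$
$U{\left(h,O \right)} = 2 - \frac{h}{3}$ ($U{\left(h,O \right)} = 3 - \left(\frac{O}{O} + \frac{h}{3}\right) = 3 - \left(1 + h \frac{1}{3}\right) = 3 - \left(1 + \frac{h}{3}\right) = 2 - \frac{h}{3}$)
$R{\left(d \right)} = - \frac{25}{3}$ ($R{\left(d \right)} = \left(2 - \frac{1}{3}\right) \left(-1\right) 5 = \frac{5}{3} \left(-1\right) 5 = \left(- \frac{5}{3}\right) 5 = - \frac{25}{3}$)
$R{\left(B{\left(N{\left(3 \right)} \right)} \right)} + c{\left(-29 \right)} = - \frac{25}{3} - 29 = - \frac{112}{3}$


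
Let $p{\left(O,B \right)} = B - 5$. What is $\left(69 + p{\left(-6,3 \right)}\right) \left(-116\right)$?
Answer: $-7772$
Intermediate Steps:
$p{\left(O,B \right)} = -5 + B$
$\left(69 + p{\left(-6,3 \right)}\right) \left(-116\right) = \left(69 + \left(-5 + 3\right)\right) \left(-116\right) = \left(69 - 2\right) \left(-116\right) = 67 \left(-116\right) = -7772$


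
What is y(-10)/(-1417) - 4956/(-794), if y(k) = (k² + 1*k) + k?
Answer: 3479566/562549 ≈ 6.1854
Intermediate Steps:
y(k) = k² + 2*k (y(k) = (k² + k) + k = (k + k²) + k = k² + 2*k)
y(-10)/(-1417) - 4956/(-794) = -10*(2 - 10)/(-1417) - 4956/(-794) = -10*(-8)*(-1/1417) - 4956*(-1/794) = 80*(-1/1417) + 2478/397 = -80/1417 + 2478/397 = 3479566/562549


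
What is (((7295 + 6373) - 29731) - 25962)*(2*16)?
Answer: -1344800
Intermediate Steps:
(((7295 + 6373) - 29731) - 25962)*(2*16) = ((13668 - 29731) - 25962)*32 = (-16063 - 25962)*32 = -42025*32 = -1344800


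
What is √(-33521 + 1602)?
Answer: I*√31919 ≈ 178.66*I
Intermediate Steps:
√(-33521 + 1602) = √(-31919) = I*√31919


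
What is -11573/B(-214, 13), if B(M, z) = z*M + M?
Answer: 11573/2996 ≈ 3.8628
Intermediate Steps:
B(M, z) = M + M*z (B(M, z) = M*z + M = M + M*z)
-11573/B(-214, 13) = -11573*(-1/(214*(1 + 13))) = -11573/((-214*14)) = -11573/(-2996) = -11573*(-1/2996) = 11573/2996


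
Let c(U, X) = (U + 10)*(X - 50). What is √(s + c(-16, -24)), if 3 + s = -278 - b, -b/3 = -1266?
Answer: I*√3635 ≈ 60.291*I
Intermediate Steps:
b = 3798 (b = -3*(-1266) = 3798)
s = -4079 (s = -3 + (-278 - 1*3798) = -3 + (-278 - 3798) = -3 - 4076 = -4079)
c(U, X) = (-50 + X)*(10 + U) (c(U, X) = (10 + U)*(-50 + X) = (-50 + X)*(10 + U))
√(s + c(-16, -24)) = √(-4079 + (-500 - 50*(-16) + 10*(-24) - 16*(-24))) = √(-4079 + (-500 + 800 - 240 + 384)) = √(-4079 + 444) = √(-3635) = I*√3635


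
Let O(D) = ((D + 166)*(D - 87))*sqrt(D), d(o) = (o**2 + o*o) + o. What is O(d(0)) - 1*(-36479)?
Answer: 36479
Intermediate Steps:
d(o) = o + 2*o**2 (d(o) = (o**2 + o**2) + o = 2*o**2 + o = o + 2*o**2)
O(D) = sqrt(D)*(-87 + D)*(166 + D) (O(D) = ((166 + D)*(-87 + D))*sqrt(D) = ((-87 + D)*(166 + D))*sqrt(D) = sqrt(D)*(-87 + D)*(166 + D))
O(d(0)) - 1*(-36479) = sqrt(0*(1 + 2*0))*(-14442 + (0*(1 + 2*0))**2 + 79*(0*(1 + 2*0))) - 1*(-36479) = sqrt(0*(1 + 0))*(-14442 + (0*(1 + 0))**2 + 79*(0*(1 + 0))) + 36479 = sqrt(0*1)*(-14442 + (0*1)**2 + 79*(0*1)) + 36479 = sqrt(0)*(-14442 + 0**2 + 79*0) + 36479 = 0*(-14442 + 0 + 0) + 36479 = 0*(-14442) + 36479 = 0 + 36479 = 36479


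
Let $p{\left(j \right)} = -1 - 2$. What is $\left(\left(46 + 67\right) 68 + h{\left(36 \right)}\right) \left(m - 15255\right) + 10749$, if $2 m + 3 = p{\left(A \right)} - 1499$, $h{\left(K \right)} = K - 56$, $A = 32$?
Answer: $-122670731$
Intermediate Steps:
$h{\left(K \right)} = -56 + K$
$p{\left(j \right)} = -3$ ($p{\left(j \right)} = -1 - 2 = -3$)
$m = - \frac{1505}{2}$ ($m = - \frac{3}{2} + \frac{-3 - 1499}{2} = - \frac{3}{2} + \frac{1}{2} \left(-1502\right) = - \frac{3}{2} - 751 = - \frac{1505}{2} \approx -752.5$)
$\left(\left(46 + 67\right) 68 + h{\left(36 \right)}\right) \left(m - 15255\right) + 10749 = \left(\left(46 + 67\right) 68 + \left(-56 + 36\right)\right) \left(- \frac{1505}{2} - 15255\right) + 10749 = \left(113 \cdot 68 - 20\right) \left(- \frac{32015}{2}\right) + 10749 = \left(7684 - 20\right) \left(- \frac{32015}{2}\right) + 10749 = 7664 \left(- \frac{32015}{2}\right) + 10749 = -122681480 + 10749 = -122670731$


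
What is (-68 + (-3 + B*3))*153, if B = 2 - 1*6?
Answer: -12699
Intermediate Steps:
B = -4 (B = 2 - 6 = -4)
(-68 + (-3 + B*3))*153 = (-68 + (-3 - 4*3))*153 = (-68 + (-3 - 12))*153 = (-68 - 15)*153 = -83*153 = -12699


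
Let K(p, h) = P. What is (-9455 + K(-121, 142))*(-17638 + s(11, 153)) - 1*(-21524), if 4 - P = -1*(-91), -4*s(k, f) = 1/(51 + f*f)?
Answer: 7897730179171/46920 ≈ 1.6832e+8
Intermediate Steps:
s(k, f) = -1/(4*(51 + f**2)) (s(k, f) = -1/(4*(51 + f*f)) = -1/(4*(51 + f**2)))
P = -87 (P = 4 - (-1)*(-91) = 4 - 1*91 = 4 - 91 = -87)
K(p, h) = -87
(-9455 + K(-121, 142))*(-17638 + s(11, 153)) - 1*(-21524) = (-9455 - 87)*(-17638 - 1/(204 + 4*153**2)) - 1*(-21524) = -9542*(-17638 - 1/(204 + 4*23409)) + 21524 = -9542*(-17638 - 1/(204 + 93636)) + 21524 = -9542*(-17638 - 1/93840) + 21524 = -9542*(-1655149921/93840) + 21524 = 7896720273091/46920 + 21524 = 7897730179171/46920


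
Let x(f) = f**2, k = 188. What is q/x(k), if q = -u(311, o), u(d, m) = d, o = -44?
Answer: -311/35344 ≈ -0.0087992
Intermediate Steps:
q = -311 (q = -1*311 = -311)
q/x(k) = -311/(188**2) = -311/35344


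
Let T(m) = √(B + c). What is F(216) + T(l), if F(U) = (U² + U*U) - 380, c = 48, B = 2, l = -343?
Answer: 92932 + 5*√2 ≈ 92939.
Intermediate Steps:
F(U) = -380 + 2*U² (F(U) = (U² + U²) - 380 = 2*U² - 380 = -380 + 2*U²)
T(m) = 5*√2 (T(m) = √(2 + 48) = √50 = 5*√2)
F(216) + T(l) = (-380 + 2*216²) + 5*√2 = (-380 + 2*46656) + 5*√2 = (-380 + 93312) + 5*√2 = 92932 + 5*√2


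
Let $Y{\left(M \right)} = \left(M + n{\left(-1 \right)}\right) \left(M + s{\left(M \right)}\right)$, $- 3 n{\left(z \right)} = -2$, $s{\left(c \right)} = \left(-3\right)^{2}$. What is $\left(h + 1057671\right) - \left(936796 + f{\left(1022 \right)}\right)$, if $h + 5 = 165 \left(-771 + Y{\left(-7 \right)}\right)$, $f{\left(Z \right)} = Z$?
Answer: $-9457$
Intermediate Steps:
$s{\left(c \right)} = 9$
$n{\left(z \right)} = \frac{2}{3}$ ($n{\left(z \right)} = \left(- \frac{1}{3}\right) \left(-2\right) = \frac{2}{3}$)
$Y{\left(M \right)} = \left(9 + M\right) \left(\frac{2}{3} + M\right)$ ($Y{\left(M \right)} = \left(M + \frac{2}{3}\right) \left(M + 9\right) = \left(\frac{2}{3} + M\right) \left(9 + M\right) = \left(9 + M\right) \left(\frac{2}{3} + M\right)$)
$h = -129310$ ($h = -5 + 165 \left(-771 + \left(6 + \left(-7\right)^{2} + \frac{29}{3} \left(-7\right)\right)\right) = -5 + 165 \left(-771 + \left(6 + 49 - \frac{203}{3}\right)\right) = -5 + 165 \left(-771 - \frac{38}{3}\right) = -5 + 165 \left(- \frac{2351}{3}\right) = -5 - 129305 = -129310$)
$\left(h + 1057671\right) - \left(936796 + f{\left(1022 \right)}\right) = \left(-129310 + 1057671\right) - 937818 = 928361 - 937818 = -9457$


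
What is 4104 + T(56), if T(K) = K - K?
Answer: 4104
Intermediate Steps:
T(K) = 0
4104 + T(56) = 4104 + 0 = 4104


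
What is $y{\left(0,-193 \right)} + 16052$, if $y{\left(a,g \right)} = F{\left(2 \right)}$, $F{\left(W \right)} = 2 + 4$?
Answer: $16058$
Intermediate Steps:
$F{\left(W \right)} = 6$
$y{\left(a,g \right)} = 6$
$y{\left(0,-193 \right)} + 16052 = 6 + 16052 = 16058$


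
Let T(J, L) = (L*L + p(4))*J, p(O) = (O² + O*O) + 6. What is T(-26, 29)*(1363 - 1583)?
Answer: 5027880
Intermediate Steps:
p(O) = 6 + 2*O² (p(O) = (O² + O²) + 6 = 2*O² + 6 = 6 + 2*O²)
T(J, L) = J*(38 + L²) (T(J, L) = (L*L + (6 + 2*4²))*J = (L² + (6 + 2*16))*J = (L² + (6 + 32))*J = (L² + 38)*J = (38 + L²)*J = J*(38 + L²))
T(-26, 29)*(1363 - 1583) = (-26*(38 + 29²))*(1363 - 1583) = -26*(38 + 841)*(-220) = -26*879*(-220) = -22854*(-220) = 5027880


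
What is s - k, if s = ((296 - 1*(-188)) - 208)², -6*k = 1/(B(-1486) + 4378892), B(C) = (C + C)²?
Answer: 6038475785857/79270056 ≈ 76176.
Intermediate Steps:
B(C) = 4*C² (B(C) = (2*C)² = 4*C²)
k = -1/79270056 (k = -1/(6*(4*(-1486)² + 4378892)) = -1/(6*(4*2208196 + 4378892)) = -1/(6*(8832784 + 4378892)) = -⅙/13211676 = -⅙*1/13211676 = -1/79270056 ≈ -1.2615e-8)
s = 76176 (s = ((296 + 188) - 208)² = (484 - 208)² = 276² = 76176)
s - k = 76176 - 1*(-1/79270056) = 76176 + 1/79270056 = 6038475785857/79270056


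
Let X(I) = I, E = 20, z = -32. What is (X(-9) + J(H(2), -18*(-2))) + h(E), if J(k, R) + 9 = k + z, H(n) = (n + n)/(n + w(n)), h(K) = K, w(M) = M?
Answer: -29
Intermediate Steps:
H(n) = 1 (H(n) = (n + n)/(n + n) = (2*n)/((2*n)) = (2*n)*(1/(2*n)) = 1)
J(k, R) = -41 + k (J(k, R) = -9 + (k - 32) = -9 + (-32 + k) = -41 + k)
(X(-9) + J(H(2), -18*(-2))) + h(E) = (-9 + (-41 + 1)) + 20 = (-9 - 40) + 20 = -49 + 20 = -29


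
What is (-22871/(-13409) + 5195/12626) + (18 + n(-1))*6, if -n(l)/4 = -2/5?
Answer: 101341740997/846510170 ≈ 119.72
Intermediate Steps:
n(l) = 8/5 (n(l) = -(-8)/5 = -4*(-⅖) = 8/5)
(-22871/(-13409) + 5195/12626) + (18 + n(-1))*6 = (-22871/(-13409) + 5195/12626) + (18 + 8/5)*6 = (-22871*(-1/13409) + 5195*(1/12626)) + (98/5)*6 = (22871/13409 + 5195/12626) + 588/5 = 358429001/169302034 + 588/5 = 101341740997/846510170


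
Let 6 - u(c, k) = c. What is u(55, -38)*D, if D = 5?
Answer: -245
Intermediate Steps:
u(c, k) = 6 - c
u(55, -38)*D = (6 - 1*55)*5 = (6 - 55)*5 = -49*5 = -245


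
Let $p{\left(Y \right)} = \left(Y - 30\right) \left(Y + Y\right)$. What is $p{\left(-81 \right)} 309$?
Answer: $5556438$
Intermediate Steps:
$p{\left(Y \right)} = 2 Y \left(-30 + Y\right)$ ($p{\left(Y \right)} = \left(-30 + Y\right) 2 Y = 2 Y \left(-30 + Y\right)$)
$p{\left(-81 \right)} 309 = 2 \left(-81\right) \left(-30 - 81\right) 309 = 2 \left(-81\right) \left(-111\right) 309 = 17982 \cdot 309 = 5556438$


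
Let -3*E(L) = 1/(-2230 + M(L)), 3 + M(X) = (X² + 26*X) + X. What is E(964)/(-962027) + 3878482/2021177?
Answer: 10668532007021069999/5559647180611058667 ≈ 1.9189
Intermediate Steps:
M(X) = -3 + X² + 27*X (M(X) = -3 + ((X² + 26*X) + X) = -3 + (X² + 27*X) = -3 + X² + 27*X)
E(L) = -1/(3*(-2233 + L² + 27*L)) (E(L) = -1/(3*(-2230 + (-3 + L² + 27*L))) = -1/(3*(-2233 + L² + 27*L)))
E(964)/(-962027) + 3878482/2021177 = -1/(-6699 + 3*964² + 81*964)/(-962027) + 3878482/2021177 = -1/(-6699 + 3*929296 + 78084)*(-1/962027) + 3878482*(1/2021177) = -1/(-6699 + 2787888 + 78084)*(-1/962027) + 3878482/2021177 = -1/2859273*(-1/962027) + 3878482/2021177 = 1/2750697826371 + 3878482/2021177 = 10668532007021069999/5559647180611058667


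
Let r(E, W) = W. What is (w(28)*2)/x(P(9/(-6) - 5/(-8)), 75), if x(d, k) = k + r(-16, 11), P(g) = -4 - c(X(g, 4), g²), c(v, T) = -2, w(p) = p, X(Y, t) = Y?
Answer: 28/43 ≈ 0.65116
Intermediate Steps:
P(g) = -2 (P(g) = -4 - 1*(-2) = -4 + 2 = -2)
x(d, k) = 11 + k (x(d, k) = k + 11 = 11 + k)
(w(28)*2)/x(P(9/(-6) - 5/(-8)), 75) = (28*2)/(11 + 75) = 56/86 = 56*(1/86) = 28/43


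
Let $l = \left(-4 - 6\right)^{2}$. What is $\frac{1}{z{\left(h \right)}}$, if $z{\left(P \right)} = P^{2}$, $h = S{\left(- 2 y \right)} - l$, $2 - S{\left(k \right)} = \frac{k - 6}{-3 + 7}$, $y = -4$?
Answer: $\frac{4}{38809} \approx 0.00010307$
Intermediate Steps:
$S{\left(k \right)} = \frac{7}{2} - \frac{k}{4}$ ($S{\left(k \right)} = 2 - \frac{k - 6}{-3 + 7} = 2 - \frac{-6 + k}{4} = 2 - \left(-6 + k\right) \frac{1}{4} = 2 - \left(- \frac{3}{2} + \frac{k}{4}\right) = \frac{7}{2} - \frac{k}{4}$)
$l = 100$ ($l = \left(-10\right)^{2} = 100$)
$h = - \frac{197}{2}$ ($h = \left(\frac{7}{2} - \frac{\left(-2\right) \left(-4\right)}{4}\right) - 100 = \left(\frac{7}{2} - 2\right) - 100 = \frac{3}{2} - 100 = - \frac{197}{2} \approx -98.5$)
$\frac{1}{z{\left(h \right)}} = \frac{1}{\left(- \frac{197}{2}\right)^{2}} = \frac{1}{\frac{38809}{4}} = \frac{4}{38809}$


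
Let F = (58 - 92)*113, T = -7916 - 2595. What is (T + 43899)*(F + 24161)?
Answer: 678410772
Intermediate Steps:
T = -10511
F = -3842 (F = -34*113 = -3842)
(T + 43899)*(F + 24161) = (-10511 + 43899)*(-3842 + 24161) = 33388*20319 = 678410772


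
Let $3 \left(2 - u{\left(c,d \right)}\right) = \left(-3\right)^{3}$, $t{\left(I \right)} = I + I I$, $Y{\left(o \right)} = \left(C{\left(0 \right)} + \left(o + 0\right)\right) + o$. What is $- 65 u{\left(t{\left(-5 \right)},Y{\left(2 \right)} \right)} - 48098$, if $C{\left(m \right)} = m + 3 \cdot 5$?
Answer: $-48813$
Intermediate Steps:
$C{\left(m \right)} = 15 + m$ ($C{\left(m \right)} = m + 15 = 15 + m$)
$Y{\left(o \right)} = 15 + 2 o$ ($Y{\left(o \right)} = \left(\left(15 + 0\right) + \left(o + 0\right)\right) + o = \left(15 + o\right) + o = 15 + 2 o$)
$t{\left(I \right)} = I + I^{2}$
$u{\left(c,d \right)} = 11$ ($u{\left(c,d \right)} = 2 - \frac{\left(-3\right)^{3}}{3} = 2 - -9 = 2 + 9 = 11$)
$- 65 u{\left(t{\left(-5 \right)},Y{\left(2 \right)} \right)} - 48098 = \left(-65\right) 11 - 48098 = -715 - 48098 = -48813$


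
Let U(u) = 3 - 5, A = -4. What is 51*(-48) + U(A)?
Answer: -2450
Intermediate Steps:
U(u) = -2
51*(-48) + U(A) = 51*(-48) - 2 = -2448 - 2 = -2450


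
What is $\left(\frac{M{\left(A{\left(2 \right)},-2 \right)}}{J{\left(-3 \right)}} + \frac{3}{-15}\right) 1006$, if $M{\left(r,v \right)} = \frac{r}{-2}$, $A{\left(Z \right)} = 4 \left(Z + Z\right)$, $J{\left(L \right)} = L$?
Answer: $\frac{37222}{15} \approx 2481.5$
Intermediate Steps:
$A{\left(Z \right)} = 8 Z$ ($A{\left(Z \right)} = 4 \cdot 2 Z = 8 Z$)
$M{\left(r,v \right)} = - \frac{r}{2}$ ($M{\left(r,v \right)} = r \left(- \frac{1}{2}\right) = - \frac{r}{2}$)
$\left(\frac{M{\left(A{\left(2 \right)},-2 \right)}}{J{\left(-3 \right)}} + \frac{3}{-15}\right) 1006 = \left(\frac{\left(- \frac{1}{2}\right) 8 \cdot 2}{-3} + \frac{3}{-15}\right) 1006 = \left(\left(- \frac{1}{2}\right) 16 \left(- \frac{1}{3}\right) + 3 \left(- \frac{1}{15}\right)\right) 1006 = \left(\left(-8\right) \left(- \frac{1}{3}\right) - \frac{1}{5}\right) 1006 = \left(\frac{8}{3} - \frac{1}{5}\right) 1006 = \frac{37}{15} \cdot 1006 = \frac{37222}{15}$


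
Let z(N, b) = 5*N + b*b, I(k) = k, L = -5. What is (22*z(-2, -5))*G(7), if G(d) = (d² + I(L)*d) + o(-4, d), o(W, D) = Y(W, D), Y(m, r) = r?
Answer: 6930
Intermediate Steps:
o(W, D) = D
z(N, b) = b² + 5*N (z(N, b) = 5*N + b² = b² + 5*N)
G(d) = d² - 4*d (G(d) = (d² - 5*d) + d = d² - 4*d)
(22*z(-2, -5))*G(7) = (22*((-5)² + 5*(-2)))*(7*(-4 + 7)) = (22*(25 - 10))*(7*3) = (22*15)*21 = 330*21 = 6930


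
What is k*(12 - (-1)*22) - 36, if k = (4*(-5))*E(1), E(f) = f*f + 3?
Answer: -2756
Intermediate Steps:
E(f) = 3 + f**2 (E(f) = f**2 + 3 = 3 + f**2)
k = -80 (k = (4*(-5))*(3 + 1**2) = -20*(3 + 1) = -20*4 = -80)
k*(12 - (-1)*22) - 36 = -80*(12 - (-1)*22) - 36 = -80*(12 - 1*(-22)) - 36 = -80*(12 + 22) - 36 = -80*34 - 36 = -2720 - 36 = -2756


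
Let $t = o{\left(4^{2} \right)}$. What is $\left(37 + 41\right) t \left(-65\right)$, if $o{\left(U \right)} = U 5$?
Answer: $-405600$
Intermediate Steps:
$o{\left(U \right)} = 5 U$
$t = 80$ ($t = 5 \cdot 4^{2} = 5 \cdot 16 = 80$)
$\left(37 + 41\right) t \left(-65\right) = \left(37 + 41\right) 80 \left(-65\right) = 78 \cdot 80 \left(-65\right) = 6240 \left(-65\right) = -405600$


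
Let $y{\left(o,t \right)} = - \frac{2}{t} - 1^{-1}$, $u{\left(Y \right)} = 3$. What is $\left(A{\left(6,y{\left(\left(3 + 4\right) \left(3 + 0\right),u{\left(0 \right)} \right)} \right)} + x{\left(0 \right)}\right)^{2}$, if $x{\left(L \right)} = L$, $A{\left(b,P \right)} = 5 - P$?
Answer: $\frac{400}{9} \approx 44.444$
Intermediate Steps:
$y{\left(o,t \right)} = -1 - \frac{2}{t}$ ($y{\left(o,t \right)} = - \frac{2}{t} - 1 = -1 - \frac{2}{t}$)
$\left(A{\left(6,y{\left(\left(3 + 4\right) \left(3 + 0\right),u{\left(0 \right)} \right)} \right)} + x{\left(0 \right)}\right)^{2} = \left(\left(5 - \frac{-2 - 3}{3}\right) + 0\right)^{2} = \left(\left(5 - \frac{1}{3} \left(-5\right)\right) + 0\right)^{2} = \left(\left(5 - - \frac{5}{3}\right) + 0\right)^{2} = \left(\left(5 + \frac{5}{3}\right) + 0\right)^{2} = \left(\frac{20}{3} + 0\right)^{2} = \left(\frac{20}{3}\right)^{2} = \frac{400}{9}$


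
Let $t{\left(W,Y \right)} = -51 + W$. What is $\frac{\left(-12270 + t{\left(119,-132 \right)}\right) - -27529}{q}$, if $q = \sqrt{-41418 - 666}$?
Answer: $- \frac{5109 i \sqrt{1169}}{2338} \approx - 74.713 i$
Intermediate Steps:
$q = 6 i \sqrt{1169}$ ($q = \sqrt{-41418 - 666} = \sqrt{-42084} = 6 i \sqrt{1169} \approx 205.14 i$)
$\frac{\left(-12270 + t{\left(119,-132 \right)}\right) - -27529}{q} = \frac{\left(-12270 + \left(-51 + 119\right)\right) - -27529}{6 i \sqrt{1169}} = \left(\left(-12270 + 68\right) + 27529\right) \left(- \frac{i \sqrt{1169}}{7014}\right) = \left(-12202 + 27529\right) \left(- \frac{i \sqrt{1169}}{7014}\right) = 15327 \left(- \frac{i \sqrt{1169}}{7014}\right) = - \frac{5109 i \sqrt{1169}}{2338}$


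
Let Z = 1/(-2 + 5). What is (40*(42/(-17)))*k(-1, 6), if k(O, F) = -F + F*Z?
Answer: 6720/17 ≈ 395.29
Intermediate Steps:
Z = ⅓ (Z = 1/3 = ⅓ ≈ 0.33333)
k(O, F) = -2*F/3 (k(O, F) = -F + F*(⅓) = -F + F/3 = -2*F/3)
(40*(42/(-17)))*k(-1, 6) = (40*(42/(-17)))*(-⅔*6) = (40*(42*(-1/17)))*(-4) = (40*(-42/17))*(-4) = -1680/17*(-4) = 6720/17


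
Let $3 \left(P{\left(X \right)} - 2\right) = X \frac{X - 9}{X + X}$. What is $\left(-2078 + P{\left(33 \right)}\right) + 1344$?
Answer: $-728$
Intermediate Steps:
$P{\left(X \right)} = \frac{1}{2} + \frac{X}{6}$ ($P{\left(X \right)} = 2 + \frac{X \frac{X - 9}{X + X}}{3} = 2 + \frac{X \frac{-9 + X}{2 X}}{3} = 2 + \frac{- \frac{9}{2} + \frac{X}{2}}{3} = 2 + \left(- \frac{3}{2} + \frac{X}{6}\right) = \frac{1}{2} + \frac{X}{6}$)
$\left(-2078 + P{\left(33 \right)}\right) + 1344 = \left(-2078 + \left(\frac{1}{2} + \frac{1}{6} \cdot 33\right)\right) + 1344 = \left(-2078 + \left(\frac{1}{2} + \frac{11}{2}\right)\right) + 1344 = \left(-2078 + 6\right) + 1344 = -2072 + 1344 = -728$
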